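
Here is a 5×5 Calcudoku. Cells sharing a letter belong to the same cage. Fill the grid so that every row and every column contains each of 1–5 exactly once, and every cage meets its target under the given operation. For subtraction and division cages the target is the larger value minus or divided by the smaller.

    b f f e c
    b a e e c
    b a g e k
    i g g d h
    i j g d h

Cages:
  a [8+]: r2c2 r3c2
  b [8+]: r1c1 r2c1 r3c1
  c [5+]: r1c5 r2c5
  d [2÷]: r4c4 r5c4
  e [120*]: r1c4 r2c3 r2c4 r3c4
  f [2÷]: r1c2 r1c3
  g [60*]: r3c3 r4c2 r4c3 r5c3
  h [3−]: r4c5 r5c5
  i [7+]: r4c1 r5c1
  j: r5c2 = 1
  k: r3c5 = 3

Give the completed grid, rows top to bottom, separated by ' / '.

5 2 4 3 1 / 1 3 2 5 4 / 2 5 1 4 3 / 3 4 5 1 2 / 4 1 3 2 5

Cage k is a single given cell, which forces r3c5 = 3.
J is a freebie, which forces r5c2 = 1.
The two cells of cage a must have sum 8; hence r2c2 = 3.
Row 3 now contains 3; hence r3c2 = 5.
Cage e has product 120, which forces r1c4 = 3.
In row 1, 5 can only go at r1c1, so r1c1 = 5.
In row 3, 4 can only go at r3c4, so r3c4 = 4.
The two cells of cage d must have quotient 2, which forces r4c4 = 1.
Column 4 already has 4; hence r5c4 = 2.
Cage e has product 120, leaving r2c3 = 2.
Column 4 now contains 2, leaving r2c4 = 5.
Column 3 already has 2, which forces r3c3 = 1.
Cage h needs two cells with difference 3, so r4c5 = 2.
The two cells of cage h must have difference 3; hence r5c5 = 5.
The two cells of cage f must have quotient 2, so r1c2 = 2.
Column 3 now contains 1, so r1c3 = 4.
Row 1 already has 4, so r1c5 = 1.
Row 2 already has 2, so r2c1 = 1.
Column 5 now contains 1; hence r2c5 = 4.
1 is placed in row 3, so r3c1 = 2.
Row 4 already has 2, leaving r4c2 = 4.
Cage g has product 60, which forces r4c3 = 5.
5 is placed in row 5, which forces r5c3 = 3.
Row 4 already has 4, which forces r4c1 = 3.
3 is placed in row 5, leaving r5c1 = 4.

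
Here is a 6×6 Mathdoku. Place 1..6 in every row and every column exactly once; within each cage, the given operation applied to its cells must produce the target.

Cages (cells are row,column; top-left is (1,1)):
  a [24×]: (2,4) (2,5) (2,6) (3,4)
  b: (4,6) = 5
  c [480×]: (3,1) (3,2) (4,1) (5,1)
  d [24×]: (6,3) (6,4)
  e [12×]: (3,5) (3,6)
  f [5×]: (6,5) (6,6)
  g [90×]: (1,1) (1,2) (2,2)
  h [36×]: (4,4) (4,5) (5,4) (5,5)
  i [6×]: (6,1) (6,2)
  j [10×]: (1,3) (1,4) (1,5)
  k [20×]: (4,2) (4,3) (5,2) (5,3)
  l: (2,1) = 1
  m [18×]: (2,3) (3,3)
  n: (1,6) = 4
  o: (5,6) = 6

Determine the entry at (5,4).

3

Cage n is given; hence (1,6) = 4.
L is a freebie, so (2,1) = 1.
Cage c has product 480; hence (3,2) = 4.
B is a freebie, which forces (4,6) = 5.
Cage o is given, which forces (5,6) = 6.
5 is placed in column 6, so (6,6) = 1.
Cage a has product 24; hence (3,4) = 1.
Cage e's pair has product 12, so (3,5) = 6.
The two cells of cage e must have product 12, so (3,6) = 2.
Row 6 already has 1, so (6,5) = 5.
The two cells of cage m must have product 18; hence (2,3) = 6.
Column 6 now contains 2, which forces (2,6) = 3.
6 is placed in row 3, so (3,1) = 5.
6 is placed in row 3, so (3,3) = 3.
Cage c has product 480, so (4,1) = 6.
Cage c needs product 480, so (5,1) = 4.
Column 3 already has 6, which forces (6,3) = 4.
4 is placed in row 6, which forces (6,4) = 6.
Column 1 already has 6, leaving (1,1) = 3.
Cage g has product 90; hence (1,2) = 6.
3 is placed in row 2; hence (2,2) = 5.
5 is placed in column 2; hence (5,2) = 2.
2 is placed in row 5; hence (5,3) = 5.
2 is placed in row 5, leaving (5,4) = 3.
3 is placed in row 5, so (5,5) = 1.
3 is placed in column 1; hence (6,1) = 2.
Column 2 already has 2, so (6,2) = 3.
Cage j has product 10, which forces (1,3) = 1.
Cage j needs product 10; hence (1,4) = 5.
1 is placed in column 5, leaving (1,5) = 2.
Column 5 now contains 2, which forces (2,5) = 4.
Column 2 already has 2, leaving (4,2) = 1.
Cage k needs product 20, so (4,3) = 2.
The 4 cells of cage h must have product 36, leaving (4,4) = 4.
Cage h has product 36; hence (4,5) = 3.
Row 2 already has 4, which forces (2,4) = 2.
Filled in: 3 6 1 5 2 4 / 1 5 6 2 4 3 / 5 4 3 1 6 2 / 6 1 2 4 3 5 / 4 2 5 3 1 6 / 2 3 4 6 5 1.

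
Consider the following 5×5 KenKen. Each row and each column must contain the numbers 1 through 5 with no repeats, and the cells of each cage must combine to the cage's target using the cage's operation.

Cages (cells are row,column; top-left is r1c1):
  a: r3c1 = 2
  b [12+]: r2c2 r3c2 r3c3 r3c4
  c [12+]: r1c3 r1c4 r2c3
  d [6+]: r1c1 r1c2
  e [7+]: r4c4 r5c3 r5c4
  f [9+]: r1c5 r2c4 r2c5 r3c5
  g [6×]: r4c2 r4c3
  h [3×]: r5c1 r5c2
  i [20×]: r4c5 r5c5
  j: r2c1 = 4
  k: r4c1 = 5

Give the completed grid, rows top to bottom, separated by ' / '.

1 5 3 4 2 / 4 2 5 3 1 / 2 4 1 5 3 / 5 3 2 1 4 / 3 1 4 2 5

J is a freebie, so r2c1 = 4.
Cage a is a single given cell, so r3c1 = 2.
Cage k is a single given cell, which forces r4c1 = 5.
5 is placed in row 4, so r4c5 = 4.
Column 5 now contains 4, which forces r5c5 = 5.
Column 1 now contains 5; hence r1c1 = 1.
The two cells of cage d must have sum 6; hence r1c2 = 5.
Cage f has sum 9, leaving r2c4 = 3.
1 is placed in column 1, leaving r5c1 = 3.
Row 5 already has 3, so r5c2 = 1.
The 3 cells of cage c must have sum 12, so r1c3 = 3.
Column 4 now contains 3, so r1c4 = 4.
Row 1 already has 3, leaving r1c5 = 2.
Row 2 already has 3; hence r2c2 = 2.
Row 2 already has 3; hence r2c3 = 5.
Column 5 now contains 2; hence r2c5 = 1.
1 is placed in column 2, so r3c2 = 4.
Column 3 already has 5, which forces r3c3 = 1.
1 is placed in row 3; hence r3c4 = 5.
Column 5 now contains 1; hence r3c5 = 3.
Column 2 already has 2, which forces r4c2 = 3.
Column 3 already has 3, so r4c3 = 2.
The 3 cells of cage e must have sum 7; hence r4c4 = 1.
2 is placed in column 3, so r5c3 = 4.
4 is placed in column 4, leaving r5c4 = 2.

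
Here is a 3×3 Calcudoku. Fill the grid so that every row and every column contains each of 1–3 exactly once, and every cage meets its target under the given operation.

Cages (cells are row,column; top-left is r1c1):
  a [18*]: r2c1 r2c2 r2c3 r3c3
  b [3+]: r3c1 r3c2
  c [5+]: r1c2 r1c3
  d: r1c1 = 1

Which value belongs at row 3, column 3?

Cage d is a single given cell, which forces r1c1 = 1.
1 is placed in column 1, so r3c1 = 2.
Row 3 now contains 2, so r3c2 = 1.
Cage a needs product 18, leaving r3c3 = 3.
The two cells of cage c must have sum 5, which forces r1c2 = 3.
Column 3 already has 3, leaving r1c3 = 2.
Column 1 already has 2, which forces r2c1 = 3.
Cage a needs product 18, which forces r2c2 = 2.
Cage a has product 18, which forces r2c3 = 1.
Filled in: 1 3 2 / 3 2 1 / 2 1 3.

3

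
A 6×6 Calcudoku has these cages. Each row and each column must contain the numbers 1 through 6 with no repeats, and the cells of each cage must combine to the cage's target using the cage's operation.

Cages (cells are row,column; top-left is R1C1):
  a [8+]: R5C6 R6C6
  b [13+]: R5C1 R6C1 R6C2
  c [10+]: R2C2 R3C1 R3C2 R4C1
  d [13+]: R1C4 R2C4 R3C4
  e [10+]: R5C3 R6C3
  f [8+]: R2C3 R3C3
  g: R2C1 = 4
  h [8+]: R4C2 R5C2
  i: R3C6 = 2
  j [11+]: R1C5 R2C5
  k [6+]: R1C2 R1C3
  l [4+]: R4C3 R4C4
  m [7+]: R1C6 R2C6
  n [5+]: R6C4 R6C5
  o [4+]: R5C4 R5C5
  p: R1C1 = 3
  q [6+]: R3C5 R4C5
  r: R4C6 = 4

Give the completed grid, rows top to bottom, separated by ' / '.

Cage p is a single given cell, leaving R1C1 = 3.
Cage g is a single given cell, so R2C1 = 4.
I is a freebie, leaving R3C6 = 2.
R is a freebie, leaving R4C6 = 4.
The only place for 6 in row 4 is R4C2.
Cage h's pair has sum 8, which forces R5C2 = 2.
2 is placed in column 2; hence R6C2 = 5.
Row 6 already has 5, so R6C6 = 3.
Cage b has sum 13, leaving R5C1 = 6.
6 is placed in row 5, so R5C3 = 4.
3 is placed in column 6, which forces R5C6 = 5.
The 3 cells of cage b must have sum 13, leaving R6C1 = 2.
4 is placed in column 3; hence R6C3 = 6.
In row 2, 2 can only go at R2C4, so R2C4 = 2.
The only place for 2 in row 1 is R1C3.
The two cells of cage k must have sum 6, leaving R1C2 = 4.
In row 1, 1 can only go at R1C6, so R1C6 = 1.
1 is placed in column 6, which forces R2C6 = 6.
The two cells of cage j must have sum 11, leaving R1C5 = 6.
Row 2 now contains 6, so R2C5 = 5.
6 is placed in row 1, which forces R1C4 = 5.
Row 2 already has 5, so R2C3 = 3.
The two cells of cage f must have sum 8, which forces R3C3 = 5.
The 3 cells of cage d must have sum 13, which forces R3C4 = 6.
Cage q's pair has sum 6, so R3C5 = 4.
Column 3 now contains 3, so R4C3 = 1.
Row 4 already has 1; hence R4C4 = 3.
The two cells of cage q must have sum 6, leaving R4C5 = 2.
3 is placed in column 4, leaving R5C4 = 1.
1 is placed in row 5; hence R5C5 = 3.
1 is placed in column 4; hence R6C4 = 4.
4 is placed in column 5; hence R6C5 = 1.
Row 2 already has 3, so R2C2 = 1.
Row 3 now contains 5, so R3C1 = 1.
Cage c has sum 10, leaving R3C2 = 3.
Row 4 already has 1; hence R4C1 = 5.

3 4 2 5 6 1 / 4 1 3 2 5 6 / 1 3 5 6 4 2 / 5 6 1 3 2 4 / 6 2 4 1 3 5 / 2 5 6 4 1 3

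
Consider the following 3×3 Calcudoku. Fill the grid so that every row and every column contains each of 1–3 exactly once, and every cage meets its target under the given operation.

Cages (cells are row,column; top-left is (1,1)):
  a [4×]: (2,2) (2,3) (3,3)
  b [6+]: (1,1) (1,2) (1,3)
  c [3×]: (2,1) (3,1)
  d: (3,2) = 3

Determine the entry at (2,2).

2

Cage a has product 4, which forces (2,2) = 2.
The 3 cells of cage a must have product 4, which forces (2,3) = 1.
Cage d is a single given cell; hence (3,2) = 3.
Cage a has product 4, leaving (3,3) = 2.
Cage b needs sum 6, which forces (1,1) = 2.
Column 2 already has 3; hence (1,2) = 1.
Column 3 already has 2, so (1,3) = 3.
Row 2 already has 1, leaving (2,1) = 3.
Row 3 already has 3; hence (3,1) = 1.
The full grid is 2 1 3 / 3 2 1 / 1 3 2.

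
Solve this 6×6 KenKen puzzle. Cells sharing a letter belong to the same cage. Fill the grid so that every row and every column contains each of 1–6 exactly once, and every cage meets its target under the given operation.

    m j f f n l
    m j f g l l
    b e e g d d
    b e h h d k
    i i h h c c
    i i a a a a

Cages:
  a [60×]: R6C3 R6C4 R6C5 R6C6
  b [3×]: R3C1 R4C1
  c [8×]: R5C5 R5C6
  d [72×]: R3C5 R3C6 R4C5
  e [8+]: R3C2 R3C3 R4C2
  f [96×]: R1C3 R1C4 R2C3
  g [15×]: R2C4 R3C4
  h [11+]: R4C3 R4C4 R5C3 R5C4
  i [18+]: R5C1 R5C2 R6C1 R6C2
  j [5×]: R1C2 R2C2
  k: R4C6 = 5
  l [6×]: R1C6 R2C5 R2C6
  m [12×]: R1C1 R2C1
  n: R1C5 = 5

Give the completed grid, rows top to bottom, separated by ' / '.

Cage f needs product 96, which forces R1C3 = 6.
The 3 cells of cage f must have product 96, which forces R1C4 = 4.
N is a freebie; hence R1C5 = 5.
Cage f needs product 96; hence R2C3 = 4.
K is a freebie; hence R4C6 = 5.
Cage m needs two cells with product 12, leaving R1C1 = 2.
Row 1 already has 5; hence R1C2 = 1.
Row 1 now contains 1, so R1C6 = 3.
The two cells of cage m must have product 12, leaving R2C1 = 6.
Cage j's pair has product 5; hence R2C2 = 5.
5 is placed in row 2, leaving R2C4 = 3.
Column 4 already has 3; hence R3C4 = 5.
Cage a needs product 60, so R6C3 = 5.
Cage i has sum 18, which forces R5C1 = 5.
Column 1 needs a 4, and only R6C1 is open for it.
The only place for 3 in row 6 is R6C2.
Cage e needs sum 8, which forces R3C2 = 4.
Cage e needs sum 8, leaving R3C3 = 2.
Row 3 now contains 4, so R3C6 = 6.
Cage e needs sum 8, which forces R4C2 = 2.
Column 2 already has 3, leaving R5C2 = 6.
Row 3 now contains 6, so R3C5 = 3.
The 4 cells of cage h must have sum 11, which forces R4C3 = 1.
The 4 cells of cage h must have sum 11, leaving R4C4 = 6.
Cage d has product 72, so R4C5 = 4.
The 4 cells of cage h must have sum 11, leaving R5C3 = 3.
The 4 cells of cage h must have sum 11, which forces R5C4 = 1.
Column 5 now contains 4, leaving R5C5 = 2.
2 is placed in row 5, which forces R5C6 = 4.
Column 4 already has 1, so R6C4 = 2.
Row 6 already has 2, which forces R6C6 = 1.
Column 5 already has 2, leaving R2C5 = 1.
Column 6 already has 1, which forces R2C6 = 2.
3 is placed in row 3, so R3C1 = 1.
Row 4 now contains 1, leaving R4C1 = 3.
Row 6 now contains 1, leaving R6C5 = 6.

2 1 6 4 5 3 / 6 5 4 3 1 2 / 1 4 2 5 3 6 / 3 2 1 6 4 5 / 5 6 3 1 2 4 / 4 3 5 2 6 1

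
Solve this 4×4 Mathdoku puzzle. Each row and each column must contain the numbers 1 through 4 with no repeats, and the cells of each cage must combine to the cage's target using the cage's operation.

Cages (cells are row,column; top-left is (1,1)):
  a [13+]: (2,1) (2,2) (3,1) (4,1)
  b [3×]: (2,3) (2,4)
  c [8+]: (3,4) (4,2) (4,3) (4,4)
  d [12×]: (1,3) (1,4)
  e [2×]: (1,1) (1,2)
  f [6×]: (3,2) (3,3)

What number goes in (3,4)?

1

The 4 cells of cage a must have sum 13, leaving (2,2) = 4.
Row 2 needs a 2, and only (2,1) is open for it.
Column 1 now contains 2, leaving (1,1) = 1.
The two cells of cage e must have product 2, leaving (1,2) = 2.
Column 2 now contains 2, so (3,2) = 3.
Row 3 already has 3, so (3,3) = 2.
2 is placed in row 3, leaving (3,4) = 1.
Column 2 already has 3, so (4,2) = 1.
Cage b's pair has product 3, leaving (2,3) = 1.
Column 4 already has 1; hence (2,4) = 3.
Row 3 already has 3, so (3,1) = 4.
The 4 cells of cage a must have sum 13, so (4,1) = 3.
The 4 cells of cage c must have sum 8, which forces (4,3) = 4.
The 4 cells of cage c must have sum 8, so (4,4) = 2.
4 is placed in column 3, leaving (1,3) = 3.
3 is placed in column 4; hence (1,4) = 4.
The full grid is 1 2 3 4 / 2 4 1 3 / 4 3 2 1 / 3 1 4 2.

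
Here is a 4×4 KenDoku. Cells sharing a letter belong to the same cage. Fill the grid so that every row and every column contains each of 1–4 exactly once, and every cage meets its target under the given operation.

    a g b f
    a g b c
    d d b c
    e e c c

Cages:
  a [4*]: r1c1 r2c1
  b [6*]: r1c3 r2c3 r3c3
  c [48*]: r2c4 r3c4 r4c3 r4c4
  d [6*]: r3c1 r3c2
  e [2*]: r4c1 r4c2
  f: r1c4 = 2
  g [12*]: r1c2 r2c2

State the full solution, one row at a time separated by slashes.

F is a freebie, which forces r1c4 = 2.
Cage c has product 48, so r4c3 = 4.
Row 2 needs a 2, and only r2c3 is open for it.
In row 3, 4 can only go at r3c4, so r3c4 = 4.
Row 3 needs a 1, and only r3c3 is open for it.
Column 3 already has 1, leaving r1c3 = 3.
Row 1 already has 3, which forces r1c2 = 4.
The two cells of cage g must have product 12; hence r2c2 = 3.
Row 2 now contains 3, leaving r2c4 = 1.
Column 2 now contains 3, leaving r3c2 = 2.
2 is placed in column 2, which forces r4c2 = 1.
Column 4 now contains 1; hence r4c4 = 3.
4 is placed in row 1, leaving r1c1 = 1.
1 is placed in row 2; hence r2c1 = 4.
Row 3 now contains 2; hence r3c1 = 3.
Row 4 already has 1; hence r4c1 = 2.

1 4 3 2 / 4 3 2 1 / 3 2 1 4 / 2 1 4 3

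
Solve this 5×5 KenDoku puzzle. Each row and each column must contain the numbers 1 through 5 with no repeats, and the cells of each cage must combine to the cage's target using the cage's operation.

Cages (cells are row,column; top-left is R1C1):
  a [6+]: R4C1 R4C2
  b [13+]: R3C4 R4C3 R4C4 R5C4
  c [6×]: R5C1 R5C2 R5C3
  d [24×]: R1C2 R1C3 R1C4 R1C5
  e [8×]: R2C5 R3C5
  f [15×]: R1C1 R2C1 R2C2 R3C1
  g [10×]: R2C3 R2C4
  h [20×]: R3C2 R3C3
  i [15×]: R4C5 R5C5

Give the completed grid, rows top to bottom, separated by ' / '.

Cage f has product 15, so R2C2 = 1.
In row 1, 5 can only go at R1C1, so R1C1 = 5.
Column 1 now contains 5, which forces R2C1 = 3.
Cage f needs product 15, leaving R3C1 = 1.
Column 1 already has 1, which forces R5C1 = 2.
2 is placed in row 5, so R5C2 = 3.
3 is placed in row 5, leaving R5C3 = 1.
3 is placed in row 5, so R5C5 = 5.
Column 1 already has 2; hence R4C1 = 4.
Cage a needs two cells with sum 6, so R4C2 = 2.
Column 5 now contains 5, so R4C5 = 3.
Row 5 already has 5; hence R5C4 = 4.
Column 2 now contains 2, so R1C2 = 4.
Column 2 already has 4, which forces R3C2 = 5.
5 is placed in row 3, leaving R3C3 = 4.
Cage b needs sum 13, which forces R3C4 = 3.
Row 3 now contains 4, leaving R3C5 = 2.
Row 4 already has 3; hence R4C3 = 5.
Cage b needs sum 13, leaving R4C4 = 1.
The 4 cells of cage d must have product 24; hence R1C3 = 3.
Column 4 already has 1, so R1C4 = 2.
2 is placed in column 5, leaving R1C5 = 1.
5 is placed in column 3, so R2C3 = 2.
Cage g's pair has product 10, so R2C4 = 5.
2 is placed in column 5; hence R2C5 = 4.

5 4 3 2 1 / 3 1 2 5 4 / 1 5 4 3 2 / 4 2 5 1 3 / 2 3 1 4 5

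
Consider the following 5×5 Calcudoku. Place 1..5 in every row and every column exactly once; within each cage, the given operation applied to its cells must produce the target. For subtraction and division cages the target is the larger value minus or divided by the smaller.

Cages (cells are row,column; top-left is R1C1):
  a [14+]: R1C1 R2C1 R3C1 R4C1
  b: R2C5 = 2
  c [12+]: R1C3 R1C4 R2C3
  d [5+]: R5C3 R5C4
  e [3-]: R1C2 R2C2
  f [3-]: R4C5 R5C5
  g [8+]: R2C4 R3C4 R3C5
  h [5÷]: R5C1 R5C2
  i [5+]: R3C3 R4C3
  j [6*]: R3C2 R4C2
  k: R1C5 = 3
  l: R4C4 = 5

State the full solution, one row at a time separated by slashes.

2 1 5 4 3 / 5 4 3 1 2 / 4 3 1 2 5 / 3 2 4 5 1 / 1 5 2 3 4

K is a freebie, which forces R1C5 = 3.
Cage b is a single given cell, which forces R2C5 = 2.
Cage l is given, which forces R4C4 = 5.
Cage c needs sum 12; hence R1C3 = 5.
5 is placed in column 4, leaving R1C4 = 4.
Cage c has sum 12, leaving R2C3 = 3.
Row 2 already has 3, which forces R2C4 = 1.
Row 1 now contains 4, leaving R1C1 = 2.
Row 1 now contains 2; hence R1C2 = 1.
Column 2 now contains 1, so R5C2 = 5.
The two cells of cage d must have sum 5, so R5C3 = 2.
Cage d needs two cells with sum 5, which forces R5C4 = 3.
Column 2 now contains 5, leaving R2C2 = 4.
Column 4 already has 3, leaving R3C4 = 2.
Cage g has sum 8, so R3C5 = 5.
Row 5 already has 5, so R5C1 = 1.
Row 5 already has 1; hence R5C5 = 4.
Row 2 already has 4, so R2C1 = 5.
2 is placed in row 3, which forces R3C2 = 3.
Cage j needs two cells with product 6; hence R4C2 = 2.
Column 5 already has 4, so R4C5 = 1.
3 is placed in row 3, so R3C1 = 4.
The two cells of cage i must have sum 5, so R3C3 = 1.
Cage a has sum 14, which forces R4C1 = 3.
Row 4 already has 1, leaving R4C3 = 4.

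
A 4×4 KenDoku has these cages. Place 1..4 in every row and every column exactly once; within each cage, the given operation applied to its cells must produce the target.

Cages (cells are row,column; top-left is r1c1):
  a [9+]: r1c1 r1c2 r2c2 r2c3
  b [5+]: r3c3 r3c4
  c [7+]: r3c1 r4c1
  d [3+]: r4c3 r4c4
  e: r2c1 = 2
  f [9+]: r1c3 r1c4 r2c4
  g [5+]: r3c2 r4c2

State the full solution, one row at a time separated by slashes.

1 4 2 3 / 2 1 3 4 / 3 2 4 1 / 4 3 1 2

Cage e is given, which forces r2c1 = 2.
Column 1 needs a 1, and only r1c1 is open for it.
Column 2 needs a 2, and only r3c2 is open for it.
Cage g's pair has sum 5, so r4c2 = 3.
3 is placed in column 2, so r1c2 = 4.
Cage a has sum 9, leaving r2c2 = 1.
Cage a needs sum 9, so r2c3 = 3.
3 is placed in row 2; hence r2c4 = 4.
Cage c needs two cells with sum 7, which forces r3c1 = 3.
Column 4 already has 4, which forces r3c4 = 1.
Row 4 already has 3, so r4c1 = 4.
1 is placed in column 4, leaving r4c4 = 2.
Column 3 now contains 3, leaving r1c3 = 2.
Column 4 already has 2, leaving r1c4 = 3.
Row 3 now contains 1; hence r3c3 = 4.
Row 4 already has 2, which forces r4c3 = 1.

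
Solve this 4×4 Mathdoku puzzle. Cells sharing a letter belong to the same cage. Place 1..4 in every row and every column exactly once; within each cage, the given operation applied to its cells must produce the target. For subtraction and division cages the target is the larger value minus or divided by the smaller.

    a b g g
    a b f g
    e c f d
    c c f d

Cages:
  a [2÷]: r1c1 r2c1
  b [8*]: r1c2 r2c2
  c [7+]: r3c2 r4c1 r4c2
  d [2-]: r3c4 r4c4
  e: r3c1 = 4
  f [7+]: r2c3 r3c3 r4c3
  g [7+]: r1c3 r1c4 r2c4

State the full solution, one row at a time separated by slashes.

2 4 3 1 / 1 2 4 3 / 4 3 1 2 / 3 1 2 4

Cage e is given, leaving r3c1 = 4.
The only place for 3 in row 2 is r2c4.
The 3 cells of cage g must have sum 7, leaving r1c3 = 3.
The 3 cells of cage g must have sum 7, which forces r1c4 = 1.
Cage d needs two cells with difference 2, which forces r3c4 = 2.
Cage d's pair has difference 2; hence r4c4 = 4.
1 is placed in row 1, leaving r1c1 = 2.
Row 1 already has 2, leaving r1c2 = 4.
Cage a's pair has quotient 2; hence r2c1 = 1.
Column 2 now contains 4, which forces r2c2 = 2.
The 3 cells of cage f must have sum 7, which forces r2c3 = 4.
The 3 cells of cage c must have sum 7, which forces r3c2 = 3.
Row 3 already has 2; hence r3c3 = 1.
The 3 cells of cage c must have sum 7; hence r4c1 = 3.
Cage c has sum 7, so r4c2 = 1.
Cage f needs sum 7, so r4c3 = 2.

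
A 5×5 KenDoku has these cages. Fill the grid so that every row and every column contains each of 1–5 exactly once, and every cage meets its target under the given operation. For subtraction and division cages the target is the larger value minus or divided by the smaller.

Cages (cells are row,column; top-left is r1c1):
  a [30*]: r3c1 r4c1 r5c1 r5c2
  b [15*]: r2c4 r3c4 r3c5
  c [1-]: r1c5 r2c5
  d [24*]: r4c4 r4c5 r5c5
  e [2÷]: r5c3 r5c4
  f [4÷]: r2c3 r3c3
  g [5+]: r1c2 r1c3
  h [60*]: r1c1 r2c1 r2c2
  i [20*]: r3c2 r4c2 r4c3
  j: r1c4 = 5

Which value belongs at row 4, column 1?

Cage j is a single given cell; hence r1c4 = 5.
The 3 cells of cage b must have product 15; hence r3c5 = 5.
Row 2 needs a 2, and only r2c5 is open for it.
Cage d needs product 24, so r4c4 = 2.
Cage e's pair has quotient 2, so r5c3 = 2.
Cage a has product 30; hence r3c1 = 2.
In row 1, 2 can only go at r1c2, so r1c2 = 2.
Cage g's pair has sum 5; hence r1c3 = 3.
Row 1 already has 3; hence r1c5 = 1.
Row 1 already has 3, so r1c1 = 4.
The only place for 4 in row 2 is r2c3.
Column 3 now contains 4, which forces r3c3 = 1.
1 is placed in row 3, leaving r3c4 = 3.
Column 3 already has 1, so r4c3 = 5.
3 is placed in column 4, so r2c4 = 1.
1 is placed in row 3, so r3c2 = 4.
Cage i needs product 20, leaving r4c2 = 1.
Column 4 now contains 1; hence r5c4 = 4.
4 is placed in row 5, which forces r5c5 = 3.
Row 4 already has 1, so r4c1 = 3.
Column 5 already has 3, leaving r4c5 = 4.
Cage a has product 30; hence r5c1 = 1.
Row 5 now contains 3, leaving r5c2 = 5.
3 is placed in column 1, so r2c1 = 5.
5 is placed in column 2, which forces r2c2 = 3.
The full grid is 4 2 3 5 1 / 5 3 4 1 2 / 2 4 1 3 5 / 3 1 5 2 4 / 1 5 2 4 3.

3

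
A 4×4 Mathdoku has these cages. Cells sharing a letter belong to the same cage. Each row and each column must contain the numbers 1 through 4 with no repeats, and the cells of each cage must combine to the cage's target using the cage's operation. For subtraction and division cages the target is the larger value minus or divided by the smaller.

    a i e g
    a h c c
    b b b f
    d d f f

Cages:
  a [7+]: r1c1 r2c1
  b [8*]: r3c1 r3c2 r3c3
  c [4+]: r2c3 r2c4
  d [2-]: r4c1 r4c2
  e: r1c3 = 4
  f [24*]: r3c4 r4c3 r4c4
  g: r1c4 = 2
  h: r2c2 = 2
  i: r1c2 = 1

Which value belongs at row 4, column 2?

3

Cage i is a single given cell, so r1c2 = 1.
E is a freebie, so r1c3 = 4.
G is a freebie, so r1c4 = 2.
Cage h is given, which forces r2c2 = 2.
Column 2 already has 2, leaving r3c2 = 4.
Row 3 already has 4; hence r3c4 = 3.
4 is placed in column 2, which forces r4c2 = 3.
Row 4 already has 3, so r4c3 = 2.
Column 4 already has 3, leaving r4c4 = 4.
4 is placed in row 1, which forces r1c1 = 3.
Cage a needs two cells with sum 7, leaving r2c1 = 4.
Cage c's pair has sum 4, so r2c3 = 3.
Column 4 already has 3, so r2c4 = 1.
The 3 cells of cage b must have product 8; hence r3c1 = 2.
Column 3 already has 2, so r3c3 = 1.
Row 4 now contains 4, so r4c1 = 1.
Completed grid: 3 1 4 2 / 4 2 3 1 / 2 4 1 3 / 1 3 2 4.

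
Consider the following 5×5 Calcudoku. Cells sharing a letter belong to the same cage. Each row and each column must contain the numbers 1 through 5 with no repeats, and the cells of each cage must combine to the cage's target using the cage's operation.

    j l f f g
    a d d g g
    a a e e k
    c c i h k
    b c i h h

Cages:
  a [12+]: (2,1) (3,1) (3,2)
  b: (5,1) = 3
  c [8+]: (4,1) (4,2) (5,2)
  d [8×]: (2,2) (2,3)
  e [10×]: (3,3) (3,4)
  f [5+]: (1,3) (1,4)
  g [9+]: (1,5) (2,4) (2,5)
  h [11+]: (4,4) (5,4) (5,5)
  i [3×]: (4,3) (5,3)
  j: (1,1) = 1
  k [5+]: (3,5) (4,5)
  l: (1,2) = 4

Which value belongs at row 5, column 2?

Cage j is a single given cell; hence (1,1) = 1.
Cage l is given, so (1,2) = 4.
4 is placed in column 2, which forces (2,2) = 2.
Row 2 now contains 2, so (2,3) = 4.
B is a freebie, which forces (5,1) = 3.
Row 5 now contains 3; hence (5,3) = 1.
Column 1 already has 3, which forces (2,1) = 5.
Cage c needs sum 8, which forces (4,1) = 2.
Cage c needs sum 8, so (4,2) = 1.
Column 3 already has 1, which forces (4,3) = 3.
3 is placed in row 4; hence (4,5) = 4.
Row 5 already has 1, so (5,2) = 5.
Row 5 already has 5, which forces (5,5) = 2.
Column 3 now contains 3, so (1,3) = 2.
Cage f needs two cells with sum 5, leaving (1,4) = 3.
The 3 cells of cage g must have sum 9, leaving (1,5) = 5.
3 is placed in column 4; hence (2,4) = 1.
1 is placed in row 2, so (2,5) = 3.
2 is placed in column 1, leaving (3,1) = 4.
5 is placed in column 2, leaving (3,2) = 3.
Column 3 now contains 2; hence (3,3) = 5.
Row 3 now contains 5; hence (3,4) = 2.
Cage k's pair has sum 5; hence (3,5) = 1.
Row 4 now contains 4; hence (4,4) = 5.
Row 5 now contains 2, leaving (5,4) = 4.
Completed grid: 1 4 2 3 5 / 5 2 4 1 3 / 4 3 5 2 1 / 2 1 3 5 4 / 3 5 1 4 2.

5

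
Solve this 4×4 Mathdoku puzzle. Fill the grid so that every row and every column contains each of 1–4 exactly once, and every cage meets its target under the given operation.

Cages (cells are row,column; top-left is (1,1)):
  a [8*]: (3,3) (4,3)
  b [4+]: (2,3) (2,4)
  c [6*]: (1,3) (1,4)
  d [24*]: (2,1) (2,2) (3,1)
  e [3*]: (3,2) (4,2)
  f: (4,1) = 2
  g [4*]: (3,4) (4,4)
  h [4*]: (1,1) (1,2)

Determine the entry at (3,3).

2

F is a freebie; hence (4,1) = 2.
Row 4 now contains 2, which forces (4,3) = 4.
Row 4 now contains 4; hence (4,4) = 1.
Cage d needs product 24, which forces (2,2) = 2.
Cage b's pair has sum 4; hence (2,3) = 1.
Column 4 already has 1, which forces (2,4) = 3.
Cage e's pair has product 3; hence (3,2) = 1.
4 is placed in column 3, which forces (3,3) = 2.
Column 4 already has 1; hence (3,4) = 4.
1 is placed in row 4; hence (4,2) = 3.
Cage h's pair has product 4, which forces (1,1) = 1.
1 is placed in column 2, leaving (1,2) = 4.
Column 3 already has 2, which forces (1,3) = 3.
3 is placed in column 4; hence (1,4) = 2.
Row 2 already has 3, leaving (2,1) = 4.
4 is placed in row 3; hence (3,1) = 3.
Completed grid: 1 4 3 2 / 4 2 1 3 / 3 1 2 4 / 2 3 4 1.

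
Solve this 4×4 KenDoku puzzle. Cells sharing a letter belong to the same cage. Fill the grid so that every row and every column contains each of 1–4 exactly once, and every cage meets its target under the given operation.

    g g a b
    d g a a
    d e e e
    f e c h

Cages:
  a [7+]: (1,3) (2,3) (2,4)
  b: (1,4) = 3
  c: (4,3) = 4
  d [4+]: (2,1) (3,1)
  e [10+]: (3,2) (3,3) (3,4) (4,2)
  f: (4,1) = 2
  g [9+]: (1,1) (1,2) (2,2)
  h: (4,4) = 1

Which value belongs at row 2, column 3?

B is a freebie, leaving (1,4) = 3.
Cage f is given, leaving (4,1) = 2.
Cage c is a single given cell, so (4,3) = 4.
Cage h is a single given cell, leaving (4,4) = 1.
Column 1 already has 2, leaving (1,1) = 4.
1 is placed in row 4; hence (4,2) = 3.
The 3 cells of cage g must have sum 9, so (1,2) = 1.
Row 1 now contains 1, leaving (1,3) = 2.
3 is placed in column 2, so (2,2) = 4.
Row 2 now contains 4, so (2,4) = 2.
4 is placed in column 2, so (3,2) = 2.
2 is placed in column 3, which forces (3,3) = 1.
2 is placed in column 4, which forces (3,4) = 4.
Cage d needs two cells with sum 4, which forces (2,1) = 1.
Column 3 now contains 1, so (2,3) = 3.
1 is placed in row 3; hence (3,1) = 3.
Filled in: 4 1 2 3 / 1 4 3 2 / 3 2 1 4 / 2 3 4 1.

3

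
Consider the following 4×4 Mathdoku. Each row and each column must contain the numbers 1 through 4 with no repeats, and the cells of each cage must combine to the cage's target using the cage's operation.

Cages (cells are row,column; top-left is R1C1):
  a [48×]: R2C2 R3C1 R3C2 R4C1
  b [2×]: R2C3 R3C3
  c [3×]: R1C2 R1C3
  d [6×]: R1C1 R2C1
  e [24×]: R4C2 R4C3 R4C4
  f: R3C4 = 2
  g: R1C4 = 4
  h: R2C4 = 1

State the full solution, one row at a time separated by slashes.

2 1 3 4 / 3 4 2 1 / 4 3 1 2 / 1 2 4 3

Cage g is a single given cell, which forces R1C4 = 4.
Cage h is given, which forces R2C4 = 1.
Cage f is given; hence R3C4 = 2.
Column 4 now contains 2, leaving R4C4 = 3.
1 is placed in row 2, so R2C3 = 2.
Row 3 already has 2, so R3C3 = 1.
Column 3 already has 2, leaving R4C3 = 4.
The two cells of cage d must have product 6; hence R1C1 = 2.
Cage c's pair has product 3, leaving R1C2 = 1.
Column 3 already has 1; hence R1C3 = 3.
Row 2 already has 2, so R2C1 = 3.
Cage a has product 48, so R2C2 = 4.
Cage a has product 48; hence R3C1 = 4.
The 4 cells of cage a must have product 48, leaving R3C2 = 3.
The 4 cells of cage a must have product 48, which forces R4C1 = 1.
4 is placed in row 4, which forces R4C2 = 2.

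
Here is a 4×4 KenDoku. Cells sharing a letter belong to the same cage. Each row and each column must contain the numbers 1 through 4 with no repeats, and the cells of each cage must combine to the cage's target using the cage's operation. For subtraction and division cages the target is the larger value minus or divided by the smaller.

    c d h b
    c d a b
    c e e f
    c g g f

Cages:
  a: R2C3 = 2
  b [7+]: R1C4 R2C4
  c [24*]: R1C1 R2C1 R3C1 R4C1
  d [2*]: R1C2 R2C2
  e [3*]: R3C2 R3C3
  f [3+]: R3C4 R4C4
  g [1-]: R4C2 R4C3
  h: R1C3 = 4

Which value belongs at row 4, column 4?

H is a freebie; hence R1C3 = 4.
Row 1 now contains 4, so R1C4 = 3.
Cage a is given, leaving R2C3 = 2.
Column 4 already has 3, so R2C4 = 4.
Cage d needs two cells with product 2, which forces R1C2 = 2.
Row 2 already has 2, leaving R2C2 = 1.
Column 2 already has 1; hence R3C2 = 3.
Row 3 already has 3, which forces R3C3 = 1.
Row 3 already has 1, so R3C4 = 2.
Column 2 now contains 2; hence R4C2 = 4.
1 is placed in column 3, so R4C3 = 3.
2 is placed in column 4, so R4C4 = 1.
Row 1 now contains 2; hence R1C1 = 1.
Row 2 now contains 1; hence R2C1 = 3.
2 is placed in row 3, so R3C1 = 4.
Row 4 now contains 1; hence R4C1 = 2.
The full grid is 1 2 4 3 / 3 1 2 4 / 4 3 1 2 / 2 4 3 1.

1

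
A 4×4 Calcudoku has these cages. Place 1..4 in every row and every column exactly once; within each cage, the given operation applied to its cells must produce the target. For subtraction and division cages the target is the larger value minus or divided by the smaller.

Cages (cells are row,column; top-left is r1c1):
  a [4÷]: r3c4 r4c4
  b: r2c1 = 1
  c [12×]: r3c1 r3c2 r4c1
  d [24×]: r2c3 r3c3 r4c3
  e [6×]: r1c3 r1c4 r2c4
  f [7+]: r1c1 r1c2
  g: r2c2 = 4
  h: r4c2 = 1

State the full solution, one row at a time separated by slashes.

4 3 1 2 / 1 4 2 3 / 3 2 4 1 / 2 1 3 4

B is a freebie, leaving r2c1 = 1.
G is a freebie, leaving r2c2 = 4.
H is a freebie, so r4c2 = 1.
1 is placed in row 4, so r4c4 = 4.
The two cells of cage f must have sum 7, so r1c1 = 4.
4 is placed in column 2; hence r1c2 = 3.
The 3 cells of cage c must have product 12; hence r3c1 = 3.
The 3 cells of cage c must have product 12; hence r3c2 = 2.
Cage d needs product 24; hence r3c3 = 4.
4 is placed in column 4; hence r3c4 = 1.
Cage c has product 12, which forces r4c1 = 2.
Row 4 now contains 2, which forces r4c3 = 3.
Cage e needs product 6, which forces r1c3 = 1.
Column 4 now contains 1, so r1c4 = 2.
Column 3 now contains 3, leaving r2c3 = 2.
The 3 cells of cage e must have product 6, so r2c4 = 3.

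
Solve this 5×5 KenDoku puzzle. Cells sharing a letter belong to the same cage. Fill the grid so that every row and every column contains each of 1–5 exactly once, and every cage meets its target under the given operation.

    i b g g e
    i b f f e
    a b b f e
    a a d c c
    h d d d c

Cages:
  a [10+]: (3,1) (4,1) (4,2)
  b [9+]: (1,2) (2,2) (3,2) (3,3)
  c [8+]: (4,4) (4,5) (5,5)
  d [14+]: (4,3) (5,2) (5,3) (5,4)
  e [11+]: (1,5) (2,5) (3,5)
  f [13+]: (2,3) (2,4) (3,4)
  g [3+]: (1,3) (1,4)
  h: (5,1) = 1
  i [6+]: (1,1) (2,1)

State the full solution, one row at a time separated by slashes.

4 3 2 1 5 / 2 1 5 3 4 / 3 4 1 5 2 / 5 2 3 4 1 / 1 5 4 2 3

H is a freebie, leaving (5,1) = 1.
In row 1, 3 can only go at (1,2), so (1,2) = 3.
Row 1 needs a 5, and only (1,5) is open for it.
Row 1 needs a 4, and only (1,1) is open for it.
Column 1 now contains 4, so (2,1) = 2.
Row 2 now contains 2, leaving (2,2) = 1.
Row 2 now contains 2, so (2,5) = 4.
Column 5 now contains 4, so (3,5) = 2.
Column 5 now contains 2, which forces (5,5) = 3.
Row 2 already has 4, so (2,3) = 5.
The 3 cells of cage f must have sum 13, which forces (2,4) = 3.
2 is placed in row 3, leaving (3,2) = 4.
Cage b needs sum 9; hence (3,3) = 1.
The 3 cells of cage f must have sum 13, leaving (3,4) = 5.
The 3 cells of cage a must have sum 10, leaving (4,2) = 2.
Cage d needs sum 14, which forces (4,3) = 3.
The 3 cells of cage c must have sum 8, leaving (4,4) = 4.
Column 5 already has 3; hence (4,5) = 1.
Column 2 now contains 2; hence (5,2) = 5.
Column 4 already has 4, which forces (5,4) = 2.
Column 3 now contains 1, which forces (1,3) = 2.
Column 4 already has 2; hence (1,4) = 1.
Row 3 already has 5; hence (3,1) = 3.
3 is placed in row 4; hence (4,1) = 5.
Row 5 now contains 2, so (5,3) = 4.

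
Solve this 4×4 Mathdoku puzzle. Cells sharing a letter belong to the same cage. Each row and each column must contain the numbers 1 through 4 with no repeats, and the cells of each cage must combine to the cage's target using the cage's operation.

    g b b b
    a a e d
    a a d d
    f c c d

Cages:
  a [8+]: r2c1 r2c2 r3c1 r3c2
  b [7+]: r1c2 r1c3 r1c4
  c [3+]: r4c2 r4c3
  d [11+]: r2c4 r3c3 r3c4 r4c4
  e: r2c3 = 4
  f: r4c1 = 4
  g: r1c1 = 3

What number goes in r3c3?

Cage g is a single given cell, so r1c1 = 3.
Cage e is given, so r2c3 = 4.
Cage f is given, leaving r4c1 = 4.
The 4 cells of cage d must have sum 11, so r3c4 = 4.
The 3 cells of cage b must have sum 7; hence r1c2 = 4.
The only place for 1 in row 3 is r3c1.
Column 1 now contains 1; hence r2c1 = 2.
Cage a needs sum 8, leaving r2c2 = 3.
Row 2 already has 3, leaving r2c4 = 1.
Cage a has sum 8, leaving r3c2 = 2.
2 is placed in row 3, leaving r3c3 = 3.
2 is placed in column 2, which forces r4c2 = 1.
1 is placed in row 4, leaving r4c3 = 2.
2 is placed in row 4, which forces r4c4 = 3.
2 is placed in column 3, leaving r1c3 = 1.
1 is placed in column 4, so r1c4 = 2.
Completed grid: 3 4 1 2 / 2 3 4 1 / 1 2 3 4 / 4 1 2 3.

3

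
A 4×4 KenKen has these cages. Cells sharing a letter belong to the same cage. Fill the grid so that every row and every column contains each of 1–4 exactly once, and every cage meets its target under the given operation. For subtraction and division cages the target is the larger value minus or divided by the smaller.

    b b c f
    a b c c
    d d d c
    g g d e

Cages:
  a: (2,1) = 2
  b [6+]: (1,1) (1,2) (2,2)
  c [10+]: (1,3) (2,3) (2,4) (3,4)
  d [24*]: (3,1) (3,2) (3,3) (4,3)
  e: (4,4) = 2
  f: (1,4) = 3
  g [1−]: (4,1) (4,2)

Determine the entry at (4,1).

Cage f is given, so (1,4) = 3.
A is a freebie; hence (2,1) = 2.
E is a freebie, which forces (4,4) = 2.
Column 1 already has 2, so (1,1) = 1.
In row 2, 4 can only go at (2,4), so (2,4) = 4.
Column 4 already has 4, leaving (3,4) = 1.
Cage d needs product 24; hence (4,3) = 1.
Cage c needs sum 10; hence (1,3) = 2.
Column 3 now contains 1, leaving (2,3) = 3.
Column 3 now contains 3, leaving (3,3) = 4.
Row 1 now contains 2; hence (1,2) = 4.
Row 2 now contains 3, leaving (2,2) = 1.
Row 3 already has 4, leaving (3,1) = 3.
Cage d has product 24, so (3,2) = 2.
Column 1 now contains 3; hence (4,1) = 4.
Column 2 now contains 4, so (4,2) = 3.
The full grid is 1 4 2 3 / 2 1 3 4 / 3 2 4 1 / 4 3 1 2.

4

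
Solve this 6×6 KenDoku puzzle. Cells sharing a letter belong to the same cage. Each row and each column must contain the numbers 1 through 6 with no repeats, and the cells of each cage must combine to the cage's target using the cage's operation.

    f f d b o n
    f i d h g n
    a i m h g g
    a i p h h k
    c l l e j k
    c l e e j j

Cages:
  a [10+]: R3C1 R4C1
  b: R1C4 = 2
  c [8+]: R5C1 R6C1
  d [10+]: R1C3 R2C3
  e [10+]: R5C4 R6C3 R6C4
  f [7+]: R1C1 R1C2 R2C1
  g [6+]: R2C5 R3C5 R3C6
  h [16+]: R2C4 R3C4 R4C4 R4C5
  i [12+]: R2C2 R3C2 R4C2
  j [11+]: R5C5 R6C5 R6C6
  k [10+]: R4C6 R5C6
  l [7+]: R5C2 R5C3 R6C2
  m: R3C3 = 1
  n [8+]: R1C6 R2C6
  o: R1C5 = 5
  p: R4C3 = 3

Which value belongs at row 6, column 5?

Cage b is a single given cell, which forces R1C4 = 2.
Cage o is given, which forces R1C5 = 5.
Cage m is given, leaving R3C3 = 1.
P is a freebie, so R4C3 = 3.
Cage g needs sum 6; hence R2C5 = 1.
Column 1 needs a 1, and only R1C1 is open for it.
Column 3 needs a 5, and only R6C3 is open for it.
The only place for 5 in row 5 is R5C1.
Cage c's pair has sum 8; hence R6C1 = 3.
The 3 cells of cage f must have sum 7, which forces R1C2 = 4.
4 is placed in row 1, so R1C3 = 6.
Row 1 now contains 6, leaving R1C6 = 3.
3 is placed in column 1; hence R2C1 = 2.
Column 3 already has 6, which forces R2C3 = 4.
Row 2 already has 2, which forces R2C6 = 5.
Column 6 already has 3, which forces R3C6 = 2.
Column 3 now contains 4; hence R5C3 = 2.
Cage i needs sum 12, leaving R2C2 = 6.
Row 2 already has 6, leaving R2C4 = 3.
Cage i has sum 12; hence R3C2 = 5.
Row 3 already has 2, which forces R3C5 = 3.
Cage i needs sum 12, leaving R4C2 = 1.
The 3 cells of cage l must have sum 7, leaving R5C2 = 3.
Cage l has sum 7, so R6C2 = 2.
The 4 cells of cage h must have sum 16, so R4C4 = 5.
The 3 cells of cage j must have sum 11, leaving R6C6 = 1.
Cage e has sum 10, so R5C4 = 1.
1 is placed in row 6, leaving R6C4 = 4.
Row 6 already has 4; hence R6C5 = 6.
Column 4 already has 4, which forces R3C4 = 6.
The 4 cells of cage h must have sum 16, so R4C5 = 2.
Column 5 now contains 6, so R5C5 = 4.
Row 5 now contains 4, so R5C6 = 6.
Row 3 now contains 6, which forces R3C1 = 4.
Cage a needs two cells with sum 10, so R4C1 = 6.
6 is placed in column 6, which forces R4C6 = 4.
Filled in: 1 4 6 2 5 3 / 2 6 4 3 1 5 / 4 5 1 6 3 2 / 6 1 3 5 2 4 / 5 3 2 1 4 6 / 3 2 5 4 6 1.

6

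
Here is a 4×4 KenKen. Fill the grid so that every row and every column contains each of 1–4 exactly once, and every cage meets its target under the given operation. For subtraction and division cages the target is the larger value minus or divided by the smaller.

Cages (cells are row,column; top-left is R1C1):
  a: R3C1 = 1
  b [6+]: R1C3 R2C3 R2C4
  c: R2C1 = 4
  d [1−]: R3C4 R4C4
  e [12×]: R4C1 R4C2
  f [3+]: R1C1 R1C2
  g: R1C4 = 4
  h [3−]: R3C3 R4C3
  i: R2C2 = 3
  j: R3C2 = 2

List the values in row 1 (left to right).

Cage g is a single given cell, leaving R1C4 = 4.
Cage c is a single given cell, so R2C1 = 4.
I is a freebie, leaving R2C2 = 3.
A is a freebie; hence R3C1 = 1.
Cage j is given, leaving R3C2 = 2.
1 is placed in row 3, which forces R3C3 = 4.
Row 3 now contains 2, so R3C4 = 3.
Column 1 now contains 4, which forces R4C1 = 3.
Column 2 now contains 3, leaving R4C2 = 4.
Column 3 now contains 4, leaving R4C3 = 1.
Row 4 already has 1, leaving R4C4 = 2.
1 is placed in column 1; hence R1C1 = 2.
Column 2 now contains 2, leaving R1C2 = 1.
The 3 cells of cage b must have sum 6, leaving R1C3 = 3.
Column 3 already has 1; hence R2C3 = 2.
2 is placed in column 4, leaving R2C4 = 1.
The full grid is 2 1 3 4 / 4 3 2 1 / 1 2 4 3 / 3 4 1 2.

2 1 3 4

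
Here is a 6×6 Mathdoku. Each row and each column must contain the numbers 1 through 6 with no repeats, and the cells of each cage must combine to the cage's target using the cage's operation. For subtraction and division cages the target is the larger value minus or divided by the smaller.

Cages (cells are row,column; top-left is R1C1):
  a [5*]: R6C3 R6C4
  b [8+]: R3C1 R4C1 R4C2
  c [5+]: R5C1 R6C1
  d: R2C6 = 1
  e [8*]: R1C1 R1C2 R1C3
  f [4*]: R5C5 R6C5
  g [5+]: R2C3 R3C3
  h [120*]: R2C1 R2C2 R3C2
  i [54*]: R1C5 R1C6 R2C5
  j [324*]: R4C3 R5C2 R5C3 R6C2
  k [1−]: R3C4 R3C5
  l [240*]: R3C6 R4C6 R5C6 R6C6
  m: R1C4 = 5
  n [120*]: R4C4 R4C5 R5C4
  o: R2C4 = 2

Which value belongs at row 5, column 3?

M is a freebie; hence R1C4 = 5.
Cage i needs product 54, so R1C5 = 6.
Cage i has product 54, so R1C6 = 3.
O is a freebie, which forces R2C4 = 2.
Cage i needs product 54; hence R2C5 = 3.
Cage d is given, so R2C6 = 1.
5 is placed in column 4; hence R6C4 = 1.
Row 6 now contains 1, so R6C5 = 4.
Row 2 already has 1, leaving R2C3 = 4.
Cage g needs two cells with sum 5, leaving R3C3 = 1.
Column 5 already has 4, so R4C5 = 5.
Column 5 already has 4; hence R5C5 = 1.
Row 6 now contains 1, which forces R6C3 = 5.
Column 3 now contains 1; hence R1C3 = 2.
Cage h needs product 120, so R3C2 = 4.
Cage k's pair has difference 1, which forces R3C4 = 3.
Column 5 now contains 5, so R3C5 = 2.
The 3 cells of cage e must have product 8, leaving R1C1 = 4.
Column 2 now contains 4, which forces R1C2 = 1.
2 is placed in row 3; hence R3C1 = 5.
5 is placed in row 3; hence R3C6 = 6.
1 is placed in column 2, so R4C2 = 2.
Row 4 already has 2, so R4C6 = 4.
Column 6 already has 6, so R6C6 = 2.
5 is placed in column 1; hence R2C1 = 6.
The 3 cells of cage h must have product 120, which forces R2C2 = 5.
Row 4 already has 2; hence R4C1 = 1.
Row 4 now contains 4, leaving R4C4 = 6.
The two cells of cage c must have sum 5, which forces R5C1 = 2.
The 3 cells of cage n must have product 120, which forces R5C4 = 4.
Column 6 now contains 2, leaving R5C6 = 5.
Row 6 already has 2, so R6C1 = 3.
Row 6 already has 3, leaving R6C2 = 6.
Row 4 now contains 6; hence R4C3 = 3.
6 is placed in column 2, leaving R5C2 = 3.
Cage j has product 324; hence R5C3 = 6.
Filled in: 4 1 2 5 6 3 / 6 5 4 2 3 1 / 5 4 1 3 2 6 / 1 2 3 6 5 4 / 2 3 6 4 1 5 / 3 6 5 1 4 2.

6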